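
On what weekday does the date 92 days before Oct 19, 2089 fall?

Tuesday

First find the weekday of Oct 19, 2089. Doomsday rule: the anchor day for the 2000s is Tuesday. For year 89: 89÷12 = 7 r 5, and 5÷4 = 1, so 7+5+1 = 13.
Tuesday + 13 ≡ Monday — that's 2089's doomsday.
In October the doomsday date is Oct 10.
Oct 19 is 9 days after Oct 10; 9 mod 7 = 2, so Monday + 2 = Wednesday.
92 mod 7 = 1, so 92 days before a Wednesday is Wednesday − 1 = Tuesday.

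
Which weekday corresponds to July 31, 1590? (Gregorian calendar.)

Tuesday

Doomsday rule: the anchor day for the 1500s is Wednesday. For year 90: 90÷12 = 7 r 6, and 6÷4 = 1, so 7+6+1 = 14.
Wednesday + 14 ≡ Wednesday — that's 1590's doomsday.
In July the doomsday date is Jul 11.
Jul 31 is 20 days after Jul 11; 20 mod 7 = 6, so Wednesday + 6 = Tuesday.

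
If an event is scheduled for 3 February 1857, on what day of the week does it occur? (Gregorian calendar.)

Doomsday rule: the anchor day for the 1800s is Friday. For year 57: 57÷12 = 4 r 9, and 9÷4 = 2, so 4+9+2 = 15.
Friday + 15 ≡ Saturday — that's 1857's doomsday.
In February the doomsday date is Feb 28 (1857 is not a leap year).
Feb 3 is 25 days before Feb 28; 25 mod 7 = 4, so Saturday − 4 = Tuesday.

Tuesday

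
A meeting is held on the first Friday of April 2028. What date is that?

April 1, 2028 is a Saturday.
The first Friday is therefore April 7 (6 days later).

April 7, 2028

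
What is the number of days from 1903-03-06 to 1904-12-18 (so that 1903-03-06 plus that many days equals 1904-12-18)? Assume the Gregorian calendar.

653

Mar 6, 1903 → Mar 6, 1904: 366 days (Feb 29, 1904 is in that span).
Mar 6, 1904 → Apr 6, 1904: 31 days (March has 31).
Apr 6, 1904 → May 6, 1904: 30 days (April has 30).
May 6, 1904 → Jun 6, 1904: 31 days (May has 31).
Jun 6, 1904 → Jul 6, 1904: 30 days (June has 30).
Jul 6, 1904 → Aug 6, 1904: 31 days (July has 31).
Aug 6, 1904 → Sep 6, 1904: 31 days (August has 31).
Sep 6, 1904 → Oct 6, 1904: 30 days (September has 30).
Oct 6, 1904 → Nov 6, 1904: 31 days (October has 31).
Nov 6, 1904 → Dec 6, 1904: 30 days (November has 30).
Dec 6, 1904 → Dec 18, 1904: 12 days.
Total: 653 days.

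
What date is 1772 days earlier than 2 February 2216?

March 28, 2211

−365 (one year) → Feb 2, 2215 (1407 left).
−365 (one year) → Feb 2, 2214 (1042 left).
−365 (one year) → Feb 2, 2213 (677 left).
−366 (one year; includes Feb 29, 2212) → Feb 2, 2212 (311 left).
−2 → Jan 31, 2212 (end of Jan, 31 days; 309 left).
−31 → Dec 31, 2211 (end of Dec, 31 days; 278 left).
−31 → Nov 30, 2211 (end of Nov, 30 days; 247 left).
−30 → Oct 31, 2211 (end of Oct, 31 days; 217 left).
−31 → Sep 30, 2211 (end of Sep, 30 days; 186 left).
−30 → Aug 31, 2211 (end of Aug, 31 days; 156 left).
−31 → Jul 31, 2211 (end of Jul, 31 days; 125 left).
−31 → Jun 30, 2211 (end of Jun, 30 days; 94 left).
−30 → May 31, 2211 (end of May, 31 days; 64 left).
−31 → Apr 30, 2211 (end of Apr, 30 days; 33 left).
−30 → Mar 31, 2211 (end of Mar, 31 days; 3 left).
−3 → Mar 28, 2211.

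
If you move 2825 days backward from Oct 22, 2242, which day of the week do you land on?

First find the weekday of Oct 22, 2242. Doomsday rule: the anchor day for the 2200s is Friday. For year 42: 42÷12 = 3 r 6, and 6÷4 = 1, so 3+6+1 = 10.
Friday + 10 ≡ Monday — that's 2242's doomsday.
In October the doomsday date is Oct 10.
Oct 22 is 12 days after Oct 10; 12 mod 7 = 5, so Monday + 5 = Saturday.
2825 mod 7 = 4, so 2825 days before a Saturday is Saturday − 4 = Tuesday.

Tuesday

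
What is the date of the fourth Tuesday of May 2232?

May 1, 2232 is a Tuesday.
The first Tuesday is therefore May 1 (same day).
The fourth Tuesday is 1 + 3×7 = May 22.

May 22, 2232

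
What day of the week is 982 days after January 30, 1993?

Monday

Jan 30, 1993 is a Saturday.
982 mod 7 = 2, so 982 days after a Saturday is Saturday + 2 = Monday.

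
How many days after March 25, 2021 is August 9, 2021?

Mar 25, 2021 → Apr 25, 2021: 31 days (March has 31).
Apr 25, 2021 → May 25, 2021: 30 days (April has 30).
May 25, 2021 → Jun 25, 2021: 31 days (May has 31).
Jun 25, 2021 → Jul 25, 2021: 30 days (June has 30).
Jul 25, 2021 → Aug 9, 2021: 15 days.
Total: 137 days.

137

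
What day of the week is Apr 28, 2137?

Sunday

Doomsday rule: the anchor day for the 2100s is Sunday. For year 37: 37÷12 = 3 r 1, and 1÷4 = 0, so 3+1+0 = 4.
Sunday + 4 ≡ Thursday — that's 2137's doomsday.
In April the doomsday date is Apr 4.
Apr 28 is 24 days after Apr 4; 24 mod 7 = 3, so Thursday + 3 = Sunday.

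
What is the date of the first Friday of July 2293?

July 1, 2293 is a Saturday.
The first Friday is therefore July 7 (6 days later).

July 7, 2293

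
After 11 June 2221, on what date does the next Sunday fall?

June 17, 2221

Jun 11, 2221 is a Monday.
From Monday to the next Sunday is 6 days.
Jun 11, 2221 + 6 = Jun 17, 2221.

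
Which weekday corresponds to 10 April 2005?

Sunday

Doomsday rule: the anchor day for the 2000s is Tuesday. For year 05: 5÷12 = 0 r 5, and 5÷4 = 1, so 0+5+1 = 6.
Tuesday + 6 ≡ Monday — that's 2005's doomsday.
In April the doomsday date is Apr 4.
Apr 10 is 6 days after Apr 4; 6 mod 7 = 6, so Monday + 6 = Sunday.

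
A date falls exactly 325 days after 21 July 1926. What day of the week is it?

First find the weekday of Jul 21, 1926. Doomsday rule: the anchor day for the 1900s is Wednesday. For year 26: 26÷12 = 2 r 2, and 2÷4 = 0, so 2+2+0 = 4.
Wednesday + 4 ≡ Sunday — that's 1926's doomsday.
In July the doomsday date is Jul 11.
Jul 21 is 10 days after Jul 11; 10 mod 7 = 3, so Sunday + 3 = Wednesday.
325 mod 7 = 3, so 325 days after a Wednesday is Wednesday + 3 = Saturday.

Saturday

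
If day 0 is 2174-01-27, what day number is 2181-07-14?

Jan 27, 2174 → Jan 27, 2175: 365 days.
Jan 27, 2175 → Jan 27, 2176: 365 days.
Jan 27, 2176 → Jan 27, 2177: 366 days (Feb 29, 2176 is in that span).
Jan 27, 2177 → Jan 27, 2178: 365 days.
Jan 27, 2178 → Jan 27, 2179: 365 days.
Jan 27, 2179 → Jan 27, 2180: 365 days.
Jan 27, 2180 → Jan 27, 2181: 366 days (Feb 29, 2180 is in that span).
Jan 27, 2181 → Feb 27, 2181: 31 days (January has 31).
Feb 27, 2181 → Mar 27, 2181: 28 days (February has 28).
Mar 27, 2181 → Apr 27, 2181: 31 days (March has 31).
Apr 27, 2181 → May 27, 2181: 30 days (April has 30).
May 27, 2181 → Jun 27, 2181: 31 days (May has 31).
Jun 27, 2181 → Jul 14, 2181: 17 days.
Total: 2725 days.

2725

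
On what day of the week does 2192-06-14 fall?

Thursday

Doomsday rule: the anchor day for the 2100s is Sunday. For year 92: 92÷12 = 7 r 8, and 8÷4 = 2, so 7+8+2 = 17.
Sunday + 17 ≡ Wednesday — that's 2192's doomsday.
In June the doomsday date is Jun 6.
Jun 14 is 8 days after Jun 6; 8 mod 7 = 1, so Wednesday + 1 = Thursday.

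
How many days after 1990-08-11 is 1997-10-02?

2609

Aug 11, 1990 → Aug 11, 1991: 365 days.
Aug 11, 1991 → Aug 11, 1992: 366 days (Feb 29, 1992 is in that span).
Aug 11, 1992 → Aug 11, 1993: 365 days.
Aug 11, 1993 → Aug 11, 1994: 365 days.
Aug 11, 1994 → Aug 11, 1995: 365 days.
Aug 11, 1995 → Aug 11, 1996: 366 days (Feb 29, 1996 is in that span).
Aug 11, 1996 → Aug 11, 1997: 365 days.
Aug 11, 1997 → Sep 11, 1997: 31 days (August has 31).
Sep 11, 1997 → Oct 2, 1997: 21 days.
Total: 2609 days.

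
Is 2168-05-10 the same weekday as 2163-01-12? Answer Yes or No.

No

From Jan 12, 2163 to May 10, 2168 is 1945 days.
1945 mod 7 = 6, so they are different weekdays.
(Jan 12, 2163 is a Wednesday; May 10, 2168 is a Tuesday.)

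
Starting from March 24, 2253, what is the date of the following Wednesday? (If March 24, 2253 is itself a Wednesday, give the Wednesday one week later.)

Mar 24, 2253 is a Thursday.
From Thursday to the next Wednesday is 6 days.
Mar 24, 2253 + 6 = Mar 30, 2253.

March 30, 2253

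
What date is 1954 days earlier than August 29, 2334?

April 23, 2329

−365 (one year) → Aug 29, 2333 (1589 left).
−365 (one year) → Aug 29, 2332 (1224 left).
−366 (one year; includes Feb 29, 2332) → Aug 29, 2331 (858 left).
−365 (one year) → Aug 29, 2330 (493 left).
−365 (one year) → Aug 29, 2329 (128 left).
−29 → Jul 31, 2329 (end of Jul, 31 days; 99 left).
−31 → Jun 30, 2329 (end of Jun, 30 days; 68 left).
−30 → May 31, 2329 (end of May, 31 days; 38 left).
−31 → Apr 30, 2329 (end of Apr, 30 days; 7 left).
−7 → Apr 23, 2329.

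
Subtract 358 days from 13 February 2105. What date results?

−13 → Jan 31, 2105 (end of Jan, 31 days; 345 left).
−31 → Dec 31, 2104 (end of Dec, 31 days; 314 left).
−31 → Nov 30, 2104 (end of Nov, 30 days; 283 left).
−30 → Oct 31, 2104 (end of Oct, 31 days; 253 left).
−31 → Sep 30, 2104 (end of Sep, 30 days; 222 left).
−30 → Aug 31, 2104 (end of Aug, 31 days; 192 left).
−31 → Jul 31, 2104 (end of Jul, 31 days; 161 left).
−31 → Jun 30, 2104 (end of Jun, 30 days; 130 left).
−30 → May 31, 2104 (end of May, 31 days; 100 left).
−31 → Apr 30, 2104 (end of Apr, 30 days; 69 left).
−30 → Mar 31, 2104 (end of Mar, 31 days; 39 left).
−31 → Feb 29, 2104 (end of Feb, 29 days; 8 left).
−8 → Feb 21, 2104.

February 21, 2104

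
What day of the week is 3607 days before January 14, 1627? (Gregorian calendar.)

Tuesday

First find the weekday of Jan 14, 1627. Doomsday rule: the anchor day for the 1600s is Tuesday. For year 27: 27÷12 = 2 r 3, and 3÷4 = 0, so 2+3+0 = 5.
Tuesday + 5 ≡ Sunday — that's 1627's doomsday.
In January the doomsday date is Jan 3 (1627 is not a leap year).
Jan 14 is 11 days after Jan 3; 11 mod 7 = 4, so Sunday + 4 = Thursday.
3607 mod 7 = 2, so 3607 days before a Thursday is Thursday − 2 = Tuesday.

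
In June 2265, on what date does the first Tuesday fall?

June 6, 2265

June 1, 2265 is a Thursday.
The first Tuesday is therefore June 6 (5 days later).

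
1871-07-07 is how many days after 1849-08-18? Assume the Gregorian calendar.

Aug 18, 1849 → Aug 18, 1850: 365 days.
Aug 18, 1850 → Aug 18, 1851: 365 days.
Aug 18, 1851 → Aug 18, 1852: 366 days (Feb 29, 1852 is in that span).
Aug 18, 1852 → Aug 18, 1853: 365 days.
Aug 18, 1853 → Aug 18, 1854: 365 days.
Aug 18, 1854 → Aug 18, 1855: 365 days.
Aug 18, 1855 → Aug 18, 1856: 366 days (Feb 29, 1856 is in that span).
Aug 18, 1856 → Aug 18, 1857: 365 days.
Aug 18, 1857 → Aug 18, 1858: 365 days.
Aug 18, 1858 → Aug 18, 1859: 365 days.
Aug 18, 1859 → Aug 18, 1860: 366 days (Feb 29, 1860 is in that span).
Aug 18, 1860 → Aug 18, 1861: 365 days.
Aug 18, 1861 → Aug 18, 1862: 365 days.
Aug 18, 1862 → Aug 18, 1863: 365 days.
Aug 18, 1863 → Aug 18, 1864: 366 days (Feb 29, 1864 is in that span).
Aug 18, 1864 → Aug 18, 1865: 365 days.
Aug 18, 1865 → Aug 18, 1866: 365 days.
Aug 18, 1866 → Aug 18, 1867: 365 days.
Aug 18, 1867 → Aug 18, 1868: 366 days (Feb 29, 1868 is in that span).
Aug 18, 1868 → Aug 18, 1869: 365 days.
Aug 18, 1869 → Aug 18, 1870: 365 days.
Aug 18, 1870 → Sep 18, 1870: 31 days (August has 31).
Sep 18, 1870 → Oct 18, 1870: 30 days (September has 30).
Oct 18, 1870 → Nov 18, 1870: 31 days (October has 31).
Nov 18, 1870 → Dec 18, 1870: 30 days (November has 30).
Dec 18, 1870 → Jan 18, 1871: 31 days (December has 31).
Jan 18, 1871 → Feb 18, 1871: 31 days (January has 31).
Feb 18, 1871 → Mar 18, 1871: 28 days (February has 28).
Mar 18, 1871 → Apr 18, 1871: 31 days (March has 31).
Apr 18, 1871 → May 18, 1871: 30 days (April has 30).
May 18, 1871 → Jun 18, 1871: 31 days (May has 31).
Jun 18, 1871 → Jul 7, 1871: 19 days.
Total: 7993 days.

7993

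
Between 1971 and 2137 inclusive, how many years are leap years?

Multiples of 4 in [1971,2137]: 42.
Of those, multiples of 100: 2 (not leap unless ÷400).
Multiples of 400: 1.
Leap years = 42 − 2 + 1 = 41.

41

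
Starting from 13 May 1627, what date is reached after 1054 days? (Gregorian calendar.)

+366 (one year; includes Feb 29, 1628) → May 13, 1628 (688 left).
+365 (one year) → May 13, 1629 (323 left).
May has 31 days: +19 → Jun 1, 1629 (304 left).
Jun has 30 days: +30 → Jul 1, 1629 (274 left).
Jul has 31 days: +31 → Aug 1, 1629 (243 left).
Aug has 31 days: +31 → Sep 1, 1629 (212 left).
Sep has 30 days: +30 → Oct 1, 1629 (182 left).
Oct has 31 days: +31 → Nov 1, 1629 (151 left).
Nov has 30 days: +30 → Dec 1, 1629 (121 left).
Dec has 31 days: +31 → Jan 1, 1630 (90 left).
Jan has 31 days: +31 → Feb 1, 1630 (59 left).
Feb has 28 days: +28 → Mar 1, 1630 (31 left).
Mar has 31 days: +31 → Apr 1, 1630 (0 left).

April 1, 1630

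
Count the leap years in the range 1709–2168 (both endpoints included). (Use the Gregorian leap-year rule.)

112

Multiples of 4 in [1709,2168]: 115.
Of those, multiples of 100: 4 (not leap unless ÷400).
Multiples of 400: 1.
Leap years = 115 − 4 + 1 = 112.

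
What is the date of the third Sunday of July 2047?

July 1, 2047 is a Monday.
The first Sunday is therefore July 7 (6 days later).
The third Sunday is 7 + 2×7 = July 21.

July 21, 2047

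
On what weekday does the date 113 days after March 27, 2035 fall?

Wednesday

First find the weekday of Mar 27, 2035. Doomsday rule: the anchor day for the 2000s is Tuesday. For year 35: 35÷12 = 2 r 11, and 11÷4 = 2, so 2+11+2 = 15.
Tuesday + 15 ≡ Wednesday — that's 2035's doomsday.
In March the doomsday date is Mar 14.
Mar 27 is 13 days after Mar 14; 13 mod 7 = 6, so Wednesday + 6 = Tuesday.
113 mod 7 = 1, so 113 days after a Tuesday is Tuesday + 1 = Wednesday.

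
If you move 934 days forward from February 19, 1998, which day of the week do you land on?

Sunday

First find the weekday of Feb 19, 1998. Doomsday rule: the anchor day for the 1900s is Wednesday. For year 98: 98÷12 = 8 r 2, and 2÷4 = 0, so 8+2+0 = 10.
Wednesday + 10 ≡ Saturday — that's 1998's doomsday.
In February the doomsday date is Feb 28 (1998 is not a leap year).
Feb 19 is 9 days before Feb 28; 9 mod 7 = 2, so Saturday − 2 = Thursday.
934 mod 7 = 3, so 934 days after a Thursday is Thursday + 3 = Sunday.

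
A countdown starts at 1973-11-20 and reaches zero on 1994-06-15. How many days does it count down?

Nov 20, 1973 → Nov 20, 1974: 365 days.
Nov 20, 1974 → Nov 20, 1975: 365 days.
Nov 20, 1975 → Nov 20, 1976: 366 days (Feb 29, 1976 is in that span).
Nov 20, 1976 → Nov 20, 1977: 365 days.
Nov 20, 1977 → Nov 20, 1978: 365 days.
Nov 20, 1978 → Nov 20, 1979: 365 days.
Nov 20, 1979 → Nov 20, 1980: 366 days (Feb 29, 1980 is in that span).
Nov 20, 1980 → Nov 20, 1981: 365 days.
Nov 20, 1981 → Nov 20, 1982: 365 days.
Nov 20, 1982 → Nov 20, 1983: 365 days.
Nov 20, 1983 → Nov 20, 1984: 366 days (Feb 29, 1984 is in that span).
Nov 20, 1984 → Nov 20, 1985: 365 days.
Nov 20, 1985 → Nov 20, 1986: 365 days.
Nov 20, 1986 → Nov 20, 1987: 365 days.
Nov 20, 1987 → Nov 20, 1988: 366 days (Feb 29, 1988 is in that span).
Nov 20, 1988 → Nov 20, 1989: 365 days.
Nov 20, 1989 → Nov 20, 1990: 365 days.
Nov 20, 1990 → Nov 20, 1991: 365 days.
Nov 20, 1991 → Nov 20, 1992: 366 days (Feb 29, 1992 is in that span).
Nov 20, 1992 → Nov 20, 1993: 365 days.
Nov 20, 1993 → Dec 20, 1993: 30 days (November has 30).
Dec 20, 1993 → Jan 20, 1994: 31 days (December has 31).
Jan 20, 1994 → Feb 20, 1994: 31 days (January has 31).
Feb 20, 1994 → Mar 20, 1994: 28 days (February has 28).
Mar 20, 1994 → Apr 20, 1994: 31 days (March has 31).
Apr 20, 1994 → May 20, 1994: 30 days (April has 30).
May 20, 1994 → Jun 15, 1994: 26 days.
Total: 7512 days.

7512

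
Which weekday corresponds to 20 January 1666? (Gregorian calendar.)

Doomsday rule: the anchor day for the 1600s is Tuesday. For year 66: 66÷12 = 5 r 6, and 6÷4 = 1, so 5+6+1 = 12.
Tuesday + 12 ≡ Sunday — that's 1666's doomsday.
In January the doomsday date is Jan 3 (1666 is not a leap year).
Jan 20 is 17 days after Jan 3; 17 mod 7 = 3, so Sunday + 3 = Wednesday.

Wednesday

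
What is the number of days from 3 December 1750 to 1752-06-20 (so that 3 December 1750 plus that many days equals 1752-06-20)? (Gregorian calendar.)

Dec 3, 1750 → Dec 3, 1751: 365 days.
Dec 3, 1751 → Jan 3, 1752: 31 days (December has 31).
Jan 3, 1752 → Feb 3, 1752: 31 days (January has 31).
Feb 3, 1752 → Mar 3, 1752: 29 days (February has 29).
Mar 3, 1752 → Apr 3, 1752: 31 days (March has 31).
Apr 3, 1752 → May 3, 1752: 30 days (April has 30).
May 3, 1752 → Jun 3, 1752: 31 days (May has 31).
Jun 3, 1752 → Jun 20, 1752: 17 days.
Total: 565 days.

565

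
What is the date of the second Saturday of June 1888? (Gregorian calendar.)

June 9, 1888

June 1, 1888 is a Friday.
The first Saturday is therefore June 2 (1 days later).
The second Saturday is 2 + 1×7 = June 9.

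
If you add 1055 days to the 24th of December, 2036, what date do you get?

+365 (one year) → Dec 24, 2037 (690 left).
+365 (one year) → Dec 24, 2038 (325 left).
Dec has 31 days: +8 → Jan 1, 2039 (317 left).
Jan has 31 days: +31 → Feb 1, 2039 (286 left).
Feb has 28 days: +28 → Mar 1, 2039 (258 left).
Mar has 31 days: +31 → Apr 1, 2039 (227 left).
Apr has 30 days: +30 → May 1, 2039 (197 left).
May has 31 days: +31 → Jun 1, 2039 (166 left).
Jun has 30 days: +30 → Jul 1, 2039 (136 left).
Jul has 31 days: +31 → Aug 1, 2039 (105 left).
Aug has 31 days: +31 → Sep 1, 2039 (74 left).
Sep has 30 days: +30 → Oct 1, 2039 (44 left).
Oct has 31 days: +31 → Nov 1, 2039 (13 left).
+13 → Nov 14, 2039.

November 14, 2039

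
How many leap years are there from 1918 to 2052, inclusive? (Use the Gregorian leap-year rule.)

Multiples of 4 in [1918,2052]: 34.
Of those, multiples of 100: 1 (not leap unless ÷400).
Multiples of 400: 1.
Leap years = 34 − 1 + 1 = 34.

34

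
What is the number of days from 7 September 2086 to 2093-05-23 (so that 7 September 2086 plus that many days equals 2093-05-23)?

2450

Sep 7, 2086 → Sep 7, 2087: 365 days.
Sep 7, 2087 → Sep 7, 2088: 366 days (Feb 29, 2088 is in that span).
Sep 7, 2088 → Sep 7, 2089: 365 days.
Sep 7, 2089 → Sep 7, 2090: 365 days.
Sep 7, 2090 → Sep 7, 2091: 365 days.
Sep 7, 2091 → Sep 7, 2092: 366 days (Feb 29, 2092 is in that span).
Sep 7, 2092 → Oct 7, 2092: 30 days (September has 30).
Oct 7, 2092 → Nov 7, 2092: 31 days (October has 31).
Nov 7, 2092 → Dec 7, 2092: 30 days (November has 30).
Dec 7, 2092 → Jan 7, 2093: 31 days (December has 31).
Jan 7, 2093 → Feb 7, 2093: 31 days (January has 31).
Feb 7, 2093 → Mar 7, 2093: 28 days (February has 28).
Mar 7, 2093 → Apr 7, 2093: 31 days (March has 31).
Apr 7, 2093 → May 7, 2093: 30 days (April has 30).
May 7, 2093 → May 23, 2093: 16 days.
Total: 2450 days.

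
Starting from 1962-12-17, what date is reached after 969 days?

August 12, 1965

+365 (one year) → Dec 17, 1963 (604 left).
+366 (one year; includes Feb 29, 1964) → Dec 17, 1964 (238 left).
Dec has 31 days: +15 → Jan 1, 1965 (223 left).
Jan has 31 days: +31 → Feb 1, 1965 (192 left).
Feb has 28 days: +28 → Mar 1, 1965 (164 left).
Mar has 31 days: +31 → Apr 1, 1965 (133 left).
Apr has 30 days: +30 → May 1, 1965 (103 left).
May has 31 days: +31 → Jun 1, 1965 (72 left).
Jun has 30 days: +30 → Jul 1, 1965 (42 left).
Jul has 31 days: +31 → Aug 1, 1965 (11 left).
+11 → Aug 12, 1965.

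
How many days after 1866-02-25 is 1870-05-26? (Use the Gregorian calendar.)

1551

Feb 25, 1866 → Feb 25, 1867: 365 days.
Feb 25, 1867 → Feb 25, 1868: 365 days.
Feb 25, 1868 → Feb 25, 1869: 366 days (Feb 29, 1868 is in that span).
Feb 25, 1869 → Feb 25, 1870: 365 days.
Feb 25, 1870 → Mar 25, 1870: 28 days (February has 28).
Mar 25, 1870 → Apr 25, 1870: 31 days (March has 31).
Apr 25, 1870 → May 25, 1870: 30 days (April has 30).
May 25, 1870 → May 26, 1870: 1 days.
Total: 1551 days.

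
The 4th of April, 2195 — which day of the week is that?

Doomsday rule: the anchor day for the 2100s is Sunday. For year 95: 95÷12 = 7 r 11, and 11÷4 = 2, so 7+11+2 = 20.
Sunday + 20 ≡ Saturday — that's 2195's doomsday.
In April the doomsday date is Apr 4.
Apr 4 is the doomsday itself: Saturday.

Saturday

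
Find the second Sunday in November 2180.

November 12, 2180

November 1, 2180 is a Wednesday.
The first Sunday is therefore November 5 (4 days later).
The second Sunday is 5 + 1×7 = November 12.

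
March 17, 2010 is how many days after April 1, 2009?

Apr 1, 2009 → May 1, 2009: 30 days (April has 30).
May 1, 2009 → Jun 1, 2009: 31 days (May has 31).
Jun 1, 2009 → Jul 1, 2009: 30 days (June has 30).
Jul 1, 2009 → Aug 1, 2009: 31 days (July has 31).
Aug 1, 2009 → Sep 1, 2009: 31 days (August has 31).
Sep 1, 2009 → Oct 1, 2009: 30 days (September has 30).
Oct 1, 2009 → Nov 1, 2009: 31 days (October has 31).
Nov 1, 2009 → Dec 1, 2009: 30 days (November has 30).
Dec 1, 2009 → Jan 1, 2010: 31 days (December has 31).
Jan 1, 2010 → Feb 1, 2010: 31 days (January has 31).
Feb 1, 2010 → Mar 1, 2010: 28 days (February has 28).
Mar 1, 2010 → Mar 17, 2010: 16 days.
Total: 350 days.

350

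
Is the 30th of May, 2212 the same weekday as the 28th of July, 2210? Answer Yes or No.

Yes

From Jul 28, 2210 to May 30, 2212 is 672 days.
672 mod 7 = 0, so they are the same weekday.
(Jul 28, 2210 is a Saturday; May 30, 2212 is a Saturday.)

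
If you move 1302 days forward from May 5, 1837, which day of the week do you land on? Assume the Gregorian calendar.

First find the weekday of May 5, 1837. Doomsday rule: the anchor day for the 1800s is Friday. For year 37: 37÷12 = 3 r 1, and 1÷4 = 0, so 3+1+0 = 4.
Friday + 4 ≡ Tuesday — that's 1837's doomsday.
In May the doomsday date is May 9.
May 5 is 4 days before May 9; 4 mod 7 = 4, so Tuesday − 4 = Friday.
1302 mod 7 = 0, so 1302 days after a Friday is Friday + 0 = Friday.

Friday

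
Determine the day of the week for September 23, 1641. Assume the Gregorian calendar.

Monday

Doomsday rule: the anchor day for the 1600s is Tuesday. For year 41: 41÷12 = 3 r 5, and 5÷4 = 1, so 3+5+1 = 9.
Tuesday + 9 ≡ Thursday — that's 1641's doomsday.
In September the doomsday date is Sep 5.
Sep 23 is 18 days after Sep 5; 18 mod 7 = 4, so Thursday + 4 = Monday.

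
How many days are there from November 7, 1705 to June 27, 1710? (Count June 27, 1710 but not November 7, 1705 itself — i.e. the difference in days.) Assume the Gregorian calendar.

Nov 7, 1705 → Nov 7, 1706: 365 days.
Nov 7, 1706 → Nov 7, 1707: 365 days.
Nov 7, 1707 → Nov 7, 1708: 366 days (Feb 29, 1708 is in that span).
Nov 7, 1708 → Nov 7, 1709: 365 days.
Nov 7, 1709 → Dec 7, 1709: 30 days (November has 30).
Dec 7, 1709 → Jan 7, 1710: 31 days (December has 31).
Jan 7, 1710 → Feb 7, 1710: 31 days (January has 31).
Feb 7, 1710 → Mar 7, 1710: 28 days (February has 28).
Mar 7, 1710 → Apr 7, 1710: 31 days (March has 31).
Apr 7, 1710 → May 7, 1710: 30 days (April has 30).
May 7, 1710 → Jun 7, 1710: 31 days (May has 31).
Jun 7, 1710 → Jun 27, 1710: 20 days.
Total: 1693 days.

1693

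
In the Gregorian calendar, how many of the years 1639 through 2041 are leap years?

98

Multiples of 4 in [1639,2041]: 101.
Of those, multiples of 100: 4 (not leap unless ÷400).
Multiples of 400: 1.
Leap years = 101 − 4 + 1 = 98.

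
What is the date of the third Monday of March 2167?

March 1, 2167 is a Sunday.
The first Monday is therefore March 2 (1 days later).
The third Monday is 2 + 2×7 = March 16.

March 16, 2167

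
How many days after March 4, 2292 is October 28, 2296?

1699

Mar 4, 2292 → Mar 4, 2293: 365 days.
Mar 4, 2293 → Mar 4, 2294: 365 days.
Mar 4, 2294 → Mar 4, 2295: 365 days.
Mar 4, 2295 → Mar 4, 2296: 366 days (Feb 29, 2296 is in that span).
Mar 4, 2296 → Apr 4, 2296: 31 days (March has 31).
Apr 4, 2296 → May 4, 2296: 30 days (April has 30).
May 4, 2296 → Jun 4, 2296: 31 days (May has 31).
Jun 4, 2296 → Jul 4, 2296: 30 days (June has 30).
Jul 4, 2296 → Aug 4, 2296: 31 days (July has 31).
Aug 4, 2296 → Sep 4, 2296: 31 days (August has 31).
Sep 4, 2296 → Oct 4, 2296: 30 days (September has 30).
Oct 4, 2296 → Oct 28, 2296: 24 days.
Total: 1699 days.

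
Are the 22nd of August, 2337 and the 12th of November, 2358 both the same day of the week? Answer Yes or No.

From Aug 22, 2337 to Nov 12, 2358 is 7752 days.
7752 mod 7 = 3, so they are different weekdays.
(Aug 22, 2337 is a Sunday; Nov 12, 2358 is a Wednesday.)

No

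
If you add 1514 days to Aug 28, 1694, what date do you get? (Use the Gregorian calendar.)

October 20, 1698

+365 (one year) → Aug 28, 1695 (1149 left).
+366 (one year; includes Feb 29, 1696) → Aug 28, 1696 (783 left).
+365 (one year) → Aug 28, 1697 (418 left).
+365 (one year) → Aug 28, 1698 (53 left).
Aug has 31 days: +4 → Sep 1, 1698 (49 left).
Sep has 30 days: +30 → Oct 1, 1698 (19 left).
+19 → Oct 20, 1698.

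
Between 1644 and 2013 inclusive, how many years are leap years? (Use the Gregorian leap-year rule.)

Multiples of 4 in [1644,2013]: 93.
Of those, multiples of 100: 4 (not leap unless ÷400).
Multiples of 400: 1.
Leap years = 93 − 4 + 1 = 90.

90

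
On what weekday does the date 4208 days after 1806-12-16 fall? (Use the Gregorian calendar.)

First find the weekday of Dec 16, 1806. Doomsday rule: the anchor day for the 1800s is Friday. For year 06: 6÷12 = 0 r 6, and 6÷4 = 1, so 0+6+1 = 7.
Friday + 7 ≡ Friday — that's 1806's doomsday.
In December the doomsday date is Dec 12.
Dec 16 is 4 days after Dec 12; 4 mod 7 = 4, so Friday + 4 = Tuesday.
4208 mod 7 = 1, so 4208 days after a Tuesday is Tuesday + 1 = Wednesday.

Wednesday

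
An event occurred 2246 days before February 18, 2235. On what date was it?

December 25, 2228

−365 (one year) → Feb 18, 2234 (1881 left).
−365 (one year) → Feb 18, 2233 (1516 left).
−366 (one year; includes Feb 29, 2232) → Feb 18, 2232 (1150 left).
−365 (one year) → Feb 18, 2231 (785 left).
−365 (one year) → Feb 18, 2230 (420 left).
−365 (one year) → Feb 18, 2229 (55 left).
−18 → Jan 31, 2229 (end of Jan, 31 days; 37 left).
−31 → Dec 31, 2228 (end of Dec, 31 days; 6 left).
−6 → Dec 25, 2228.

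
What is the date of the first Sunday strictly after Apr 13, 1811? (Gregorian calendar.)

April 14, 1811

Apr 13, 1811 is a Saturday.
From Saturday to the next Sunday is 1 day.
Apr 13, 1811 + 1 = Apr 14, 1811.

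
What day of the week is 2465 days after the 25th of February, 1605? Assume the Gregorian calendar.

Feb 25, 1605 is a Friday.
2465 mod 7 = 1, so 2465 days after a Friday is Friday + 1 = Saturday.

Saturday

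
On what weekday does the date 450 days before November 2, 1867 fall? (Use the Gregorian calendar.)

Thursday

Nov 2, 1867 is a Saturday.
450 mod 7 = 2, so 450 days before a Saturday is Saturday − 2 = Thursday.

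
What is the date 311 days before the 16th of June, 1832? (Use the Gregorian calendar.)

−16 → May 31, 1832 (end of May, 31 days; 295 left).
−31 → Apr 30, 1832 (end of Apr, 30 days; 264 left).
−30 → Mar 31, 1832 (end of Mar, 31 days; 234 left).
−31 → Feb 29, 1832 (end of Feb, 29 days; 203 left).
−29 → Jan 31, 1832 (end of Jan, 31 days; 174 left).
−31 → Dec 31, 1831 (end of Dec, 31 days; 143 left).
−31 → Nov 30, 1831 (end of Nov, 30 days; 112 left).
−30 → Oct 31, 1831 (end of Oct, 31 days; 82 left).
−31 → Sep 30, 1831 (end of Sep, 30 days; 51 left).
−30 → Aug 31, 1831 (end of Aug, 31 days; 21 left).
−21 → Aug 10, 1831.

August 10, 1831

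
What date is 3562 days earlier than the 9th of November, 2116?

February 8, 2107

−366 (one year; includes Feb 29, 2116) → Nov 9, 2115 (3196 left).
−365 (one year) → Nov 9, 2114 (2831 left).
−365 (one year) → Nov 9, 2113 (2466 left).
−365 (one year) → Nov 9, 2112 (2101 left).
−366 (one year; includes Feb 29, 2112) → Nov 9, 2111 (1735 left).
−365 (one year) → Nov 9, 2110 (1370 left).
−365 (one year) → Nov 9, 2109 (1005 left).
−365 (one year) → Nov 9, 2108 (640 left).
−366 (one year; includes Feb 29, 2108) → Nov 9, 2107 (274 left).
−9 → Oct 31, 2107 (end of Oct, 31 days; 265 left).
−31 → Sep 30, 2107 (end of Sep, 30 days; 234 left).
−30 → Aug 31, 2107 (end of Aug, 31 days; 204 left).
−31 → Jul 31, 2107 (end of Jul, 31 days; 173 left).
−31 → Jun 30, 2107 (end of Jun, 30 days; 142 left).
−30 → May 31, 2107 (end of May, 31 days; 112 left).
−31 → Apr 30, 2107 (end of Apr, 30 days; 81 left).
−30 → Mar 31, 2107 (end of Mar, 31 days; 51 left).
−31 → Feb 28, 2107 (end of Feb, 28 days; 20 left).
−20 → Feb 8, 2107.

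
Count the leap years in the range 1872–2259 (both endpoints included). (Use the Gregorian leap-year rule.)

94

Multiples of 4 in [1872,2259]: 97.
Of those, multiples of 100: 4 (not leap unless ÷400).
Multiples of 400: 1.
Leap years = 97 − 4 + 1 = 94.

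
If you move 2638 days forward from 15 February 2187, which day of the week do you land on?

Wednesday

First find the weekday of Feb 15, 2187. Doomsday rule: the anchor day for the 2100s is Sunday. For year 87: 87÷12 = 7 r 3, and 3÷4 = 0, so 7+3+0 = 10.
Sunday + 10 ≡ Wednesday — that's 2187's doomsday.
In February the doomsday date is Feb 28 (2187 is not a leap year).
Feb 15 is 13 days before Feb 28; 13 mod 7 = 6, so Wednesday − 6 = Thursday.
2638 mod 7 = 6, so 2638 days after a Thursday is Thursday + 6 = Wednesday.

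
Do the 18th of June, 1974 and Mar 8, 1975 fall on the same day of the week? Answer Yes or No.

No

From Jun 18, 1974 to Mar 8, 1975 is 263 days.
263 mod 7 = 4, so they are different weekdays.
(Jun 18, 1974 is a Tuesday; Mar 8, 1975 is a Saturday.)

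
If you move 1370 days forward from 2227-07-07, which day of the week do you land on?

Jul 7, 2227 is a Saturday.
1370 mod 7 = 5, so 1370 days after a Saturday is Saturday + 5 = Thursday.

Thursday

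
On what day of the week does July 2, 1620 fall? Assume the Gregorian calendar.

Doomsday rule: the anchor day for the 1600s is Tuesday. For year 20: 20÷12 = 1 r 8, and 8÷4 = 2, so 1+8+2 = 11.
Tuesday + 11 ≡ Saturday — that's 1620's doomsday.
In July the doomsday date is Jul 11.
Jul 2 is 9 days before Jul 11; 9 mod 7 = 2, so Saturday − 2 = Thursday.

Thursday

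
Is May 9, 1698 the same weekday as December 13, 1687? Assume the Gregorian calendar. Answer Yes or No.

From Dec 13, 1687 to May 9, 1698 is 3800 days.
3800 mod 7 = 6, so they are different weekdays.
(Dec 13, 1687 is a Saturday; May 9, 1698 is a Friday.)

No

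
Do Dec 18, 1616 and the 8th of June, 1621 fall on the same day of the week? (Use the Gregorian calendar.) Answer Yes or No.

No

From Dec 18, 1616 to Jun 8, 1621 is 1633 days.
1633 mod 7 = 2, so they are different weekdays.
(Dec 18, 1616 is a Sunday; Jun 8, 1621 is a Tuesday.)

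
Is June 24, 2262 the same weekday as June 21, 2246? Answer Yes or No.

No

From Jun 21, 2246 to Jun 24, 2262 is 5847 days.
5847 mod 7 = 2, so they are different weekdays.
(Jun 21, 2246 is a Sunday; Jun 24, 2262 is a Tuesday.)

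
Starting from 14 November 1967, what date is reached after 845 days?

+366 (one year; includes Feb 29, 1968) → Nov 14, 1968 (479 left).
+365 (one year) → Nov 14, 1969 (114 left).
Nov has 30 days: +17 → Dec 1, 1969 (97 left).
Dec has 31 days: +31 → Jan 1, 1970 (66 left).
Jan has 31 days: +31 → Feb 1, 1970 (35 left).
Feb has 28 days: +28 → Mar 1, 1970 (7 left).
+7 → Mar 8, 1970.

March 8, 1970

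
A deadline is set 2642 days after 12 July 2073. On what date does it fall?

October 5, 2080

+365 (one year) → Jul 12, 2074 (2277 left).
+365 (one year) → Jul 12, 2075 (1912 left).
+366 (one year; includes Feb 29, 2076) → Jul 12, 2076 (1546 left).
+365 (one year) → Jul 12, 2077 (1181 left).
+365 (one year) → Jul 12, 2078 (816 left).
+365 (one year) → Jul 12, 2079 (451 left).
+366 (one year; includes Feb 29, 2080) → Jul 12, 2080 (85 left).
Jul has 31 days: +20 → Aug 1, 2080 (65 left).
Aug has 31 days: +31 → Sep 1, 2080 (34 left).
Sep has 30 days: +30 → Oct 1, 2080 (4 left).
+4 → Oct 5, 2080.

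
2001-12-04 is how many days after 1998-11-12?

Nov 12, 1998 → Nov 12, 1999: 365 days.
Nov 12, 1999 → Nov 12, 2000: 366 days (Feb 29, 2000 is in that span).
Nov 12, 2000 → Dec 12, 2000: 30 days (November has 30).
Dec 12, 2000 → Jan 12, 2001: 31 days (December has 31).
Jan 12, 2001 → Feb 12, 2001: 31 days (January has 31).
Feb 12, 2001 → Mar 12, 2001: 28 days (February has 28).
Mar 12, 2001 → Apr 12, 2001: 31 days (March has 31).
Apr 12, 2001 → May 12, 2001: 30 days (April has 30).
May 12, 2001 → Jun 12, 2001: 31 days (May has 31).
Jun 12, 2001 → Jul 12, 2001: 30 days (June has 30).
Jul 12, 2001 → Aug 12, 2001: 31 days (July has 31).
Aug 12, 2001 → Sep 12, 2001: 31 days (August has 31).
Sep 12, 2001 → Oct 12, 2001: 30 days (September has 30).
Oct 12, 2001 → Nov 12, 2001: 31 days (October has 31).
Nov 12, 2001 → Dec 4, 2001: 22 days.
Total: 1118 days.

1118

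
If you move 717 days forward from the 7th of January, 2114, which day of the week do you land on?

Wednesday

Jan 7, 2114 is a Sunday.
717 mod 7 = 3, so 717 days after a Sunday is Sunday + 3 = Wednesday.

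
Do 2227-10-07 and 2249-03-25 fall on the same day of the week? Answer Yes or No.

Yes

From Oct 7, 2227 to Mar 25, 2249 is 7840 days.
7840 mod 7 = 0, so they are the same weekday.
(Oct 7, 2227 is a Sunday; Mar 25, 2249 is a Sunday.)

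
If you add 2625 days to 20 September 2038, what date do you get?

November 27, 2045

+365 (one year) → Sep 20, 2039 (2260 left).
+366 (one year; includes Feb 29, 2040) → Sep 20, 2040 (1894 left).
+365 (one year) → Sep 20, 2041 (1529 left).
+365 (one year) → Sep 20, 2042 (1164 left).
+365 (one year) → Sep 20, 2043 (799 left).
+366 (one year; includes Feb 29, 2044) → Sep 20, 2044 (433 left).
+365 (one year) → Sep 20, 2045 (68 left).
Sep has 30 days: +11 → Oct 1, 2045 (57 left).
Oct has 31 days: +31 → Nov 1, 2045 (26 left).
+26 → Nov 27, 2045.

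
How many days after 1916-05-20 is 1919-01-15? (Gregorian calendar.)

970

May 20, 1916 → May 20, 1917: 365 days.
May 20, 1917 → May 20, 1918: 365 days.
May 20, 1918 → Jun 20, 1918: 31 days (May has 31).
Jun 20, 1918 → Jul 20, 1918: 30 days (June has 30).
Jul 20, 1918 → Aug 20, 1918: 31 days (July has 31).
Aug 20, 1918 → Sep 20, 1918: 31 days (August has 31).
Sep 20, 1918 → Oct 20, 1918: 30 days (September has 30).
Oct 20, 1918 → Nov 20, 1918: 31 days (October has 31).
Nov 20, 1918 → Dec 20, 1918: 30 days (November has 30).
Dec 20, 1918 → Jan 15, 1919: 26 days.
Total: 970 days.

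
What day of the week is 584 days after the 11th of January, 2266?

First find the weekday of Jan 11, 2266. Doomsday rule: the anchor day for the 2200s is Friday. For year 66: 66÷12 = 5 r 6, and 6÷4 = 1, so 5+6+1 = 12.
Friday + 12 ≡ Wednesday — that's 2266's doomsday.
In January the doomsday date is Jan 3 (2266 is not a leap year).
Jan 11 is 8 days after Jan 3; 8 mod 7 = 1, so Wednesday + 1 = Thursday.
584 mod 7 = 3, so 584 days after a Thursday is Thursday + 3 = Sunday.

Sunday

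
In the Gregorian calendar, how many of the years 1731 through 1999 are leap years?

65

Multiples of 4 in [1731,1999]: 67.
Of those, multiples of 100: 2 (not leap unless ÷400).
Multiples of 400: 0.
Leap years = 67 − 2 + 0 = 65.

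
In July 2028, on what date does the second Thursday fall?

July 13, 2028

July 1, 2028 is a Saturday.
The first Thursday is therefore July 6 (5 days later).
The second Thursday is 6 + 1×7 = July 13.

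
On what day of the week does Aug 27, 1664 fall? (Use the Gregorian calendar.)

Wednesday

Doomsday rule: the anchor day for the 1600s is Tuesday. For year 64: 64÷12 = 5 r 4, and 4÷4 = 1, so 5+4+1 = 10.
Tuesday + 10 ≡ Friday — that's 1664's doomsday.
In August the doomsday date is Aug 8.
Aug 27 is 19 days after Aug 8; 19 mod 7 = 5, so Friday + 5 = Wednesday.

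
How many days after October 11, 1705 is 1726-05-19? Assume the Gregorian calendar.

7525

Oct 11, 1705 → Oct 11, 1706: 365 days.
Oct 11, 1706 → Oct 11, 1707: 365 days.
Oct 11, 1707 → Oct 11, 1708: 366 days (Feb 29, 1708 is in that span).
Oct 11, 1708 → Oct 11, 1709: 365 days.
Oct 11, 1709 → Oct 11, 1710: 365 days.
Oct 11, 1710 → Oct 11, 1711: 365 days.
Oct 11, 1711 → Oct 11, 1712: 366 days (Feb 29, 1712 is in that span).
Oct 11, 1712 → Oct 11, 1713: 365 days.
Oct 11, 1713 → Oct 11, 1714: 365 days.
Oct 11, 1714 → Oct 11, 1715: 365 days.
Oct 11, 1715 → Oct 11, 1716: 366 days (Feb 29, 1716 is in that span).
Oct 11, 1716 → Oct 11, 1717: 365 days.
Oct 11, 1717 → Oct 11, 1718: 365 days.
Oct 11, 1718 → Oct 11, 1719: 365 days.
Oct 11, 1719 → Oct 11, 1720: 366 days (Feb 29, 1720 is in that span).
Oct 11, 1720 → Oct 11, 1721: 365 days.
Oct 11, 1721 → Oct 11, 1722: 365 days.
Oct 11, 1722 → Oct 11, 1723: 365 days.
Oct 11, 1723 → Oct 11, 1724: 366 days (Feb 29, 1724 is in that span).
Oct 11, 1724 → Oct 11, 1725: 365 days.
Oct 11, 1725 → Nov 11, 1725: 31 days (October has 31).
Nov 11, 1725 → Dec 11, 1725: 30 days (November has 30).
Dec 11, 1725 → Jan 11, 1726: 31 days (December has 31).
Jan 11, 1726 → Feb 11, 1726: 31 days (January has 31).
Feb 11, 1726 → Mar 11, 1726: 28 days (February has 28).
Mar 11, 1726 → Apr 11, 1726: 31 days (March has 31).
Apr 11, 1726 → May 11, 1726: 30 days (April has 30).
May 11, 1726 → May 19, 1726: 8 days.
Total: 7525 days.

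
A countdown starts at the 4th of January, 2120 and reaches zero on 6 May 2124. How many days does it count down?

Jan 4, 2120 → Jan 4, 2121: 366 days (Feb 29, 2120 is in that span).
Jan 4, 2121 → Jan 4, 2122: 365 days.
Jan 4, 2122 → Jan 4, 2123: 365 days.
Jan 4, 2123 → Jan 4, 2124: 365 days.
Jan 4, 2124 → Feb 4, 2124: 31 days (January has 31).
Feb 4, 2124 → Mar 4, 2124: 29 days (February has 29).
Mar 4, 2124 → Apr 4, 2124: 31 days (March has 31).
Apr 4, 2124 → May 4, 2124: 30 days (April has 30).
May 4, 2124 → May 6, 2124: 2 days.
Total: 1584 days.

1584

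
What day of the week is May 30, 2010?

January 1, 2010 is a Friday.
Jan 1, 2010 → Feb 1, 2010: 31 days (January has 31).
Feb 1, 2010 → Mar 1, 2010: 28 days (February has 28).
Mar 1, 2010 → Apr 1, 2010: 31 days (March has 31).
Apr 1, 2010 → May 1, 2010: 30 days (April has 30).
May 1, 2010 → May 30, 2010: 29 days.
Total: 149 days.
149 mod 7 = 2, so Friday + 2 = Sunday.

Sunday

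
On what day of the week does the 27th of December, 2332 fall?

Doomsday rule: the anchor day for the 2300s is Wednesday. For year 32: 32÷12 = 2 r 8, and 8÷4 = 2, so 2+8+2 = 12.
Wednesday + 12 ≡ Monday — that's 2332's doomsday.
In December the doomsday date is Dec 12.
Dec 27 is 15 days after Dec 12; 15 mod 7 = 1, so Monday + 1 = Tuesday.

Tuesday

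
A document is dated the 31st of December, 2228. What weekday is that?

Doomsday rule: the anchor day for the 2200s is Friday. For year 28: 28÷12 = 2 r 4, and 4÷4 = 1, so 2+4+1 = 7.
Friday + 7 ≡ Friday — that's 2228's doomsday.
In December the doomsday date is Dec 12.
Dec 31 is 19 days after Dec 12; 19 mod 7 = 5, so Friday + 5 = Wednesday.

Wednesday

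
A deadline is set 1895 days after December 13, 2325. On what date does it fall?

+365 (one year) → Dec 13, 2326 (1530 left).
+365 (one year) → Dec 13, 2327 (1165 left).
+366 (one year; includes Feb 29, 2328) → Dec 13, 2328 (799 left).
+365 (one year) → Dec 13, 2329 (434 left).
+365 (one year) → Dec 13, 2330 (69 left).
Dec has 31 days: +19 → Jan 1, 2331 (50 left).
Jan has 31 days: +31 → Feb 1, 2331 (19 left).
+19 → Feb 20, 2331.

February 20, 2331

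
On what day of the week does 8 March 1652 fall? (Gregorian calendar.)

Friday

Doomsday rule: the anchor day for the 1600s is Tuesday. For year 52: 52÷12 = 4 r 4, and 4÷4 = 1, so 4+4+1 = 9.
Tuesday + 9 ≡ Thursday — that's 1652's doomsday.
In March the doomsday date is Mar 14.
Mar 8 is 6 days before Mar 14; 6 mod 7 = 6, so Thursday − 6 = Friday.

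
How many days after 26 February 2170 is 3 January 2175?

Feb 26, 2170 → Feb 26, 2171: 365 days.
Feb 26, 2171 → Feb 26, 2172: 365 days.
Feb 26, 2172 → Feb 26, 2173: 366 days (Feb 29, 2172 is in that span).
Feb 26, 2173 → Feb 26, 2174: 365 days.
Feb 26, 2174 → Mar 26, 2174: 28 days (February has 28).
Mar 26, 2174 → Apr 26, 2174: 31 days (March has 31).
Apr 26, 2174 → May 26, 2174: 30 days (April has 30).
May 26, 2174 → Jun 26, 2174: 31 days (May has 31).
Jun 26, 2174 → Jul 26, 2174: 30 days (June has 30).
Jul 26, 2174 → Aug 26, 2174: 31 days (July has 31).
Aug 26, 2174 → Sep 26, 2174: 31 days (August has 31).
Sep 26, 2174 → Oct 26, 2174: 30 days (September has 30).
Oct 26, 2174 → Nov 26, 2174: 31 days (October has 31).
Nov 26, 2174 → Dec 26, 2174: 30 days (November has 30).
Dec 26, 2174 → Jan 3, 2175: 8 days.
Total: 1772 days.

1772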